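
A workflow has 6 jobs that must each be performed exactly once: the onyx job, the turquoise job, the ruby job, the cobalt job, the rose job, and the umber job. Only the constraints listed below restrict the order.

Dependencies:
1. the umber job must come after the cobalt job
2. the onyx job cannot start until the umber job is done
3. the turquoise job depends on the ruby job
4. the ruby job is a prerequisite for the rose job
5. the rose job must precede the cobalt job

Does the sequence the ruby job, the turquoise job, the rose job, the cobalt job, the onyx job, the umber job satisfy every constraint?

No

The sequence places the onyx job ahead of the umber job.
That contradicts the constraint that the umber job must precede the onyx job.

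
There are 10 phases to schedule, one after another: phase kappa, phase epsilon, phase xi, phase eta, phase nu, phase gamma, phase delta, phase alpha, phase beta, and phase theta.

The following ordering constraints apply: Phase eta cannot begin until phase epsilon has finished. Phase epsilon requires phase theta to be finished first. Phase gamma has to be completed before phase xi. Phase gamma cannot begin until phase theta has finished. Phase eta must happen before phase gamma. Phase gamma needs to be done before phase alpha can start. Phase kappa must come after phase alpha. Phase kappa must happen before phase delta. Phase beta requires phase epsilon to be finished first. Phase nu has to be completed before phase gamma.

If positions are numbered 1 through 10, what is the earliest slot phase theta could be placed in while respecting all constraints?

1

Phase theta has no prerequisites at all, so it can go in position 1.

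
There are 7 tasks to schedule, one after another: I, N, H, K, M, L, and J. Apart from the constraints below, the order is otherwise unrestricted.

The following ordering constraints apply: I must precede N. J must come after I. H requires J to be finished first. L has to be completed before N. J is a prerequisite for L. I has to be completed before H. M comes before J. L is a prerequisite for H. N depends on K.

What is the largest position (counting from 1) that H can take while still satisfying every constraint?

H has no required successors, so nothing stops it from going last (position 7).

7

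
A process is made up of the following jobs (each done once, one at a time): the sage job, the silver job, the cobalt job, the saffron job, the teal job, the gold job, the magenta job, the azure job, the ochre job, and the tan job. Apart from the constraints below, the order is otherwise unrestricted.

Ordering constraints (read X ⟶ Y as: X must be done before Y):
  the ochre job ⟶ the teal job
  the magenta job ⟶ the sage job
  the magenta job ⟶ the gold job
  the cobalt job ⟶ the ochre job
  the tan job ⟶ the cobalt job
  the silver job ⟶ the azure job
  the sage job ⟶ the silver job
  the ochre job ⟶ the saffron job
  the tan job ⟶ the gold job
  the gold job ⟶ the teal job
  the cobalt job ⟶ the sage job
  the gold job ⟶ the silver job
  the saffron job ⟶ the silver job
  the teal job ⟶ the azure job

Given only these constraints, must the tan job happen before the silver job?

Yes

Following the dependencies: the tan job → the gold job → the silver job.
That forces the tan job before the silver job in every valid schedule.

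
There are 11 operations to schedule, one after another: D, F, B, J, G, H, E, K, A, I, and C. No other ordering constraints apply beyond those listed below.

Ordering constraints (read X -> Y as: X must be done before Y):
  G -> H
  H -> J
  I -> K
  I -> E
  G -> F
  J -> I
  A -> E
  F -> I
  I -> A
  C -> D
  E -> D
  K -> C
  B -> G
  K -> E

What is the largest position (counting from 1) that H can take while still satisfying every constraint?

Following every chain forward from H, the operations that must come later are D, J, E, K, A, I, C — 7 of them.
So at least 7 operations follow H, putting H no later than position 4. That position is achievable by scheduling everything else first.

4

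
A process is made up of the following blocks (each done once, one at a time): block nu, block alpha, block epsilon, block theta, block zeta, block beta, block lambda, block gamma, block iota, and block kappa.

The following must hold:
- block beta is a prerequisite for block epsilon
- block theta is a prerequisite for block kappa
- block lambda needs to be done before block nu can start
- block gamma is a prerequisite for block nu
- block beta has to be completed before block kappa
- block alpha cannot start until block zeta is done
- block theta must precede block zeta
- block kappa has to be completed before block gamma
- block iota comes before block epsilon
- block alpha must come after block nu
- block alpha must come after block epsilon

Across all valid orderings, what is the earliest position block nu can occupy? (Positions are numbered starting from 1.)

Working backwards through the constraints from block nu, its full set of required predecessors is block theta, block beta, block lambda, block gamma, block kappa — 5 of them.
So at minimum 5 blocks come before block nu, putting block nu no earlier than position 6. That position is achievable by scheduling exactly those predecessors first.

6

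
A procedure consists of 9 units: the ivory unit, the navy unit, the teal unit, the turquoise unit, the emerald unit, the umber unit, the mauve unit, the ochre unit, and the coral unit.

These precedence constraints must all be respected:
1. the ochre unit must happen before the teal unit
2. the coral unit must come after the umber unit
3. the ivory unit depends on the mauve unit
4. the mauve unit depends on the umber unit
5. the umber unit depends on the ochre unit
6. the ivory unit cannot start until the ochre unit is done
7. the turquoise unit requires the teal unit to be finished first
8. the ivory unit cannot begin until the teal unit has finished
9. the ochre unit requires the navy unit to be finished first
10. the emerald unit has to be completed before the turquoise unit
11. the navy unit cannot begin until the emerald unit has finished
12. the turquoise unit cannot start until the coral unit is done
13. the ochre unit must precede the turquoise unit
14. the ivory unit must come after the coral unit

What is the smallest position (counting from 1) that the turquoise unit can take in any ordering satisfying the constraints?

The units that are forced before the turquoise unit, directly or transitively, are the navy unit, the teal unit, the emerald unit, the umber unit, the ochre unit, the coral unit. That's 6 units.
With 6 mandatory predecessors, the earliest the turquoise unit can sit is position 6+1 = 7, and placing just those 6 first achieves it.

7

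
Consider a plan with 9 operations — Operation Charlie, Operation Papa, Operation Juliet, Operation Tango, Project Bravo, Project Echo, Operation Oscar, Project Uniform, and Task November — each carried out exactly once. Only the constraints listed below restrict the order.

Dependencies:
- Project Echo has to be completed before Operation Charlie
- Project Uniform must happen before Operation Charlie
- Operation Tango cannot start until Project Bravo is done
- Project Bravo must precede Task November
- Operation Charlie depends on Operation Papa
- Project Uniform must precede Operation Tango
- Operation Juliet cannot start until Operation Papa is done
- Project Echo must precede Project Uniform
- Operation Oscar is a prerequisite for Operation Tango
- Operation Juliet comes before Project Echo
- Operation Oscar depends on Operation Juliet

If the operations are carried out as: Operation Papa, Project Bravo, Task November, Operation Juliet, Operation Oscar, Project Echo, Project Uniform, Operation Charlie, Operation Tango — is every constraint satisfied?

Yes

Every stated constraint is respected: Operation Papa sits at position 1, ahead of Operation Charlie at position 8, and each of the other listed pairs likewise has the predecessor earlier in the sequence.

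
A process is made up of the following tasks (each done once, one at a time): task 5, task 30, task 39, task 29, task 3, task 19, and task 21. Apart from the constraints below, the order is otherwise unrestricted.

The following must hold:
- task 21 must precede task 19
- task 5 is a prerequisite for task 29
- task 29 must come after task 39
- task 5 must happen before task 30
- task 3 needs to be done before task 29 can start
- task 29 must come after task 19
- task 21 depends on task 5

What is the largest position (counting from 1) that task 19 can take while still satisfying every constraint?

Following the constraints forward from task 19, its only required successor is task 29.
With 1 mandatory successor out of 7 tasks total, the latest slot for task 19 is 7−1 = 6, and it's reachable by doing all non-successors before task 19.

6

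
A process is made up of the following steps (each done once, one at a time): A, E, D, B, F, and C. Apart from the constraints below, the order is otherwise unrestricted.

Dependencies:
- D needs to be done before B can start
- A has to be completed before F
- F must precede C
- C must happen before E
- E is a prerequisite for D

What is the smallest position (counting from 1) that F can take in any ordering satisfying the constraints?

The only step forced before F (directly or transitively) is A.
So at minimum 1 step comes before F, putting F no earlier than position 2. That position is achievable by scheduling exactly that predecessor first.

2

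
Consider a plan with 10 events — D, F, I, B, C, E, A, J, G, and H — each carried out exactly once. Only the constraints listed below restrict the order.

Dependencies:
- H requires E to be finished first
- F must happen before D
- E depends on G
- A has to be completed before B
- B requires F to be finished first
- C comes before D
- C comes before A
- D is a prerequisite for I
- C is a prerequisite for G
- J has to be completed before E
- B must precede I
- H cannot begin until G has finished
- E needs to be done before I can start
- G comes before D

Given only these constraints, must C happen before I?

Tracing the constraints gives a chain: C → D → I.
Hence C necessarily comes before I.

Yes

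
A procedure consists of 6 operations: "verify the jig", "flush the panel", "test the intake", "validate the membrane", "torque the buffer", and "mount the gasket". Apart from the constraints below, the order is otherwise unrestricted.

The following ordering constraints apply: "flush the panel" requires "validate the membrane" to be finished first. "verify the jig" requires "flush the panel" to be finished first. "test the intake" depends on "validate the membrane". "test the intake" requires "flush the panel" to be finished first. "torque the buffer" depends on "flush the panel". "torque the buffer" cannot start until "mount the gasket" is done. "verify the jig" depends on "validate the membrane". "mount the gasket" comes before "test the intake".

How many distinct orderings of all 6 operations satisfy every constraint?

2 operations have no prerequisites ("validate the membrane", "mount the gasket"), so any of them could come first.
Systematically extending each partial ordering one operation at a time and counting, there are 20 complete orderings.

20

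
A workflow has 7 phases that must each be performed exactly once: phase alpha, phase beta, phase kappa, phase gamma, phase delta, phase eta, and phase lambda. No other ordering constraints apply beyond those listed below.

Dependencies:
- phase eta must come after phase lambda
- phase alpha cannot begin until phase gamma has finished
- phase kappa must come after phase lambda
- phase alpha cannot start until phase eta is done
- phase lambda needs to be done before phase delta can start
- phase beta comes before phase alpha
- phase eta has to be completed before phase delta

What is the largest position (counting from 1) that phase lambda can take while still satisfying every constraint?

Every phase that must follow phase lambda has to come after it. Tracing all chains starting from phase lambda, those phases are: phase alpha, phase kappa, phase delta, phase eta — 4 in total.
So at least 4 phases follow phase lambda, putting phase lambda no later than position 3. That position is achievable by scheduling everything else first.

3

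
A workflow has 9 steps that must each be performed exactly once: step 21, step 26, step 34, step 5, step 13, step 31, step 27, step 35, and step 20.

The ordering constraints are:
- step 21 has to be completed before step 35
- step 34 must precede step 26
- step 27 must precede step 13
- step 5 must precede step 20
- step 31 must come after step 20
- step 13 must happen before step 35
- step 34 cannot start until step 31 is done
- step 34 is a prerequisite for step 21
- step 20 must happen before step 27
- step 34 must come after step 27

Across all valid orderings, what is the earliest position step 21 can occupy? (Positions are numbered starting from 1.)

6

The steps that are forced before step 21, directly or transitively, are step 34, step 5, step 31, step 27, step 20. That's 5 steps.
With 5 mandatory predecessors, the earliest step 21 can sit is position 5+1 = 6, and placing just those 5 first achieves it.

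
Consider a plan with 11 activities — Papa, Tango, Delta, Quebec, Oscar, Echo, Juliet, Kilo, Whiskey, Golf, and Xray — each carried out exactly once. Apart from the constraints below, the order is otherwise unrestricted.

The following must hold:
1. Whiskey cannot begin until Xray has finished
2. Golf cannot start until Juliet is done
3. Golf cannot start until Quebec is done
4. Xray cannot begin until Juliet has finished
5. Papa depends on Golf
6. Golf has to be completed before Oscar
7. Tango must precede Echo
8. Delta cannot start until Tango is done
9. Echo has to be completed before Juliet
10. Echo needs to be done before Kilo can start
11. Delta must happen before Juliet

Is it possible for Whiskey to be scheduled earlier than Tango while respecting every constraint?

Following Tango → Delta → Juliet → Xray → Whiskey, Tango must precede Whiskey in every valid ordering.
So no valid ordering can have Whiskey before Tango.

No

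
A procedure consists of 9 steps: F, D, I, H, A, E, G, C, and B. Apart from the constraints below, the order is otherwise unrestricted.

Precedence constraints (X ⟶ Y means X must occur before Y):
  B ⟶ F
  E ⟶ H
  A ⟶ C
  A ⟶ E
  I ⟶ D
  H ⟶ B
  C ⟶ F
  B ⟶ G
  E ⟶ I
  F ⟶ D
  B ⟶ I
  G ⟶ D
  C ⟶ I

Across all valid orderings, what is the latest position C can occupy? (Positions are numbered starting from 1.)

6

Following every chain forward from C, the steps that must come later are F, D, I — 3 of them.
With 3 mandatory successors out of 9 steps total, the latest slot for C is 9−3 = 6, and it's reachable by doing all non-successors before C.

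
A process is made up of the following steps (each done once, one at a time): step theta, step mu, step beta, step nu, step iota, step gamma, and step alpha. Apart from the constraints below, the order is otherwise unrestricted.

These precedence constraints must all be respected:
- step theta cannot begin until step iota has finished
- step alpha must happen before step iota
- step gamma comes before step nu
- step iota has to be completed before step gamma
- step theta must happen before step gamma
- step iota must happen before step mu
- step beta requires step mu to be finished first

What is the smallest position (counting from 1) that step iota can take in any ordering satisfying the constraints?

2

Working backwards through the constraints from step iota, its only required predecessor is step alpha.
With 1 mandatory predecessor, the earliest step iota can sit is position 1+1 = 2, and placing just that one first achieves it.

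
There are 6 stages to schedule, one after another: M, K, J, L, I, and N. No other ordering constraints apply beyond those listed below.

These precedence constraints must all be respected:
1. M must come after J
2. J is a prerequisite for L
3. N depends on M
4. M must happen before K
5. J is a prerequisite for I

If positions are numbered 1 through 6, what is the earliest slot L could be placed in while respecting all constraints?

Working backwards through the constraints from L, its only required predecessor is J.
So at minimum 1 stage comes before L, putting L no earlier than position 2. That position is achievable by scheduling exactly that predecessor first.

2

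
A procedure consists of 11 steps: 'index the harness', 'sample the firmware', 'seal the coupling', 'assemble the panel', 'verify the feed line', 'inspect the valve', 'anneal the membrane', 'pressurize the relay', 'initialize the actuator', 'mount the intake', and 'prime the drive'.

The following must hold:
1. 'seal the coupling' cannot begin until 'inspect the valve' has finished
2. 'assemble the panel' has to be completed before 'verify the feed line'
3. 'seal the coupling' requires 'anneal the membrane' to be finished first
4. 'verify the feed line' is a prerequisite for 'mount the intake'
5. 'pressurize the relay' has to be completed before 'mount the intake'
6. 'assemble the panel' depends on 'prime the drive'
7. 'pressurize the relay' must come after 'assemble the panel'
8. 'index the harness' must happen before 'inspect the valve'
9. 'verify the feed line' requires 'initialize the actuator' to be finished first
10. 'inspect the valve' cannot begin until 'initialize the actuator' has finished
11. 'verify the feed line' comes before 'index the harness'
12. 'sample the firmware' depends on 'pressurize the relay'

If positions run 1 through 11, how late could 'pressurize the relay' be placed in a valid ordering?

9

Following every chain forward from 'pressurize the relay', the steps that must come later are 'sample the firmware', 'mount the intake' — 2 of them.
With 2 mandatory successors out of 11 steps total, the latest slot for 'pressurize the relay' is 11−2 = 9, and it's reachable by doing all non-successors before 'pressurize the relay'.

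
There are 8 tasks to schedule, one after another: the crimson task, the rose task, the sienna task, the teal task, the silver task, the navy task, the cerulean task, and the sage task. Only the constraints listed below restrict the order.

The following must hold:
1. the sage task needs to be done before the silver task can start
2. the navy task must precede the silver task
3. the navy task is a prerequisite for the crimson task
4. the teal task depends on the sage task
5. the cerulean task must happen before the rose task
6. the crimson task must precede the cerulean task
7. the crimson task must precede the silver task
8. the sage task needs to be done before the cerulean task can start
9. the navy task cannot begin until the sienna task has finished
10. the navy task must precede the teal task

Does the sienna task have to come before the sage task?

The sienna task and the sage task are not related by any chain of constraints.
So the sienna task can come before the sage task or after — it is not forced.

No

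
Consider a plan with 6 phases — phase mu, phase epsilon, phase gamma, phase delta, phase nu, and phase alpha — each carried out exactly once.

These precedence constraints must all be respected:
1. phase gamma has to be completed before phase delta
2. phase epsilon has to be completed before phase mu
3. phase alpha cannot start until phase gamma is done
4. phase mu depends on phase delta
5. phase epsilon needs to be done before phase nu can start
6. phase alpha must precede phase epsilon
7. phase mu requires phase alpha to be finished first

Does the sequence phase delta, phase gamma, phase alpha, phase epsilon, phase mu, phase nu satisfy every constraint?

No

In the proposed order, phase delta appears before phase gamma.
Since phase gamma is required before phase delta, the ordering is invalid.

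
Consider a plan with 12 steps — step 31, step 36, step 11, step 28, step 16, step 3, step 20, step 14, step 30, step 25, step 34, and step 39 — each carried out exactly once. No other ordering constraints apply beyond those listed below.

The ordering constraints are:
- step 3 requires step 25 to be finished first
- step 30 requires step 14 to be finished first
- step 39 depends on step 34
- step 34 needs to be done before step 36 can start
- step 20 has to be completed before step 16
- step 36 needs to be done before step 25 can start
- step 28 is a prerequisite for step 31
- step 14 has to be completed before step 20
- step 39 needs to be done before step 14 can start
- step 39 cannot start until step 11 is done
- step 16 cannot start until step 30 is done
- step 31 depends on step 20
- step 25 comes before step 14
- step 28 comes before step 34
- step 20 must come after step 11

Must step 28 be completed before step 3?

Chaining the stated constraints: step 28 → step 34 → step 36 → step 25 → step 3.
So step 28 must precede step 3 in any valid ordering.

Yes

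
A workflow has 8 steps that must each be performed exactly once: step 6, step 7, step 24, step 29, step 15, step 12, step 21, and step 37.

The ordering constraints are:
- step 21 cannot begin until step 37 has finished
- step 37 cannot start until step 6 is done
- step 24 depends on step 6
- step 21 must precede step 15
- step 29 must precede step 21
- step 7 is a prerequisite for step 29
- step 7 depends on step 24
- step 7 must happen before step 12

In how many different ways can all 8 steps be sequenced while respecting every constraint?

18

Step 6 is the only step with nothing required before it, so every ordering starts there.
Enumerating by repeatedly choosing an available step (one whose prerequisites are all placed) gives 18 distinct complete orderings.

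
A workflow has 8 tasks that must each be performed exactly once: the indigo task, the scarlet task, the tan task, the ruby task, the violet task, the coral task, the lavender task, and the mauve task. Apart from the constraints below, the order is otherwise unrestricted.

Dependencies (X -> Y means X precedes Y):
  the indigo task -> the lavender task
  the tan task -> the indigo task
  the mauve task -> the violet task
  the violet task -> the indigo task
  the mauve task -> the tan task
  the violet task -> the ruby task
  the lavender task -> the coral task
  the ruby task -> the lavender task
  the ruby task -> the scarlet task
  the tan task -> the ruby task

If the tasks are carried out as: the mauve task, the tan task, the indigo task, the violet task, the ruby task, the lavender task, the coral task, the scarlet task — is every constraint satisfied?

The sequence places the indigo task ahead of the violet task.
That contradicts the constraint that the violet task must precede the indigo task.

No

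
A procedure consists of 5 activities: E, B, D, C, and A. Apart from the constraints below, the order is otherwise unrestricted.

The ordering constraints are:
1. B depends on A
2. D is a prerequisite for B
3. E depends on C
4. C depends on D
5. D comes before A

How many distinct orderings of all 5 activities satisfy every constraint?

D is the only activity with nothing required before it, so every ordering starts there.
Enumerating by repeatedly choosing an available activity (one whose prerequisites are all placed) gives 6 distinct complete orderings.

6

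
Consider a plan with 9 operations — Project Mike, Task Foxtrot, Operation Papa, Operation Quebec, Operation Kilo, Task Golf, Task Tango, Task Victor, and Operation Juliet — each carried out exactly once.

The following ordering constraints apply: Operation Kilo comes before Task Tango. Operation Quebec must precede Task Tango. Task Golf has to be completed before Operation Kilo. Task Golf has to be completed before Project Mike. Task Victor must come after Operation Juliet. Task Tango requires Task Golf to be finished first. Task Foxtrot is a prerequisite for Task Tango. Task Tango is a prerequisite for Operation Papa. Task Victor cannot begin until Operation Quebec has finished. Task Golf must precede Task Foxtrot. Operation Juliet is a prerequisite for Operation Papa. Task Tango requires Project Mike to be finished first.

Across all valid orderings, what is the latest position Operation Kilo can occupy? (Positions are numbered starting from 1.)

7

The operations that are forced after Operation Kilo, directly or by a chain of constraints, are Operation Papa, Task Tango. That's 2 operations.
With 2 mandatory successors out of 9 operations total, the latest slot for Operation Kilo is 9−2 = 7, and it's reachable by doing all non-successors before Operation Kilo.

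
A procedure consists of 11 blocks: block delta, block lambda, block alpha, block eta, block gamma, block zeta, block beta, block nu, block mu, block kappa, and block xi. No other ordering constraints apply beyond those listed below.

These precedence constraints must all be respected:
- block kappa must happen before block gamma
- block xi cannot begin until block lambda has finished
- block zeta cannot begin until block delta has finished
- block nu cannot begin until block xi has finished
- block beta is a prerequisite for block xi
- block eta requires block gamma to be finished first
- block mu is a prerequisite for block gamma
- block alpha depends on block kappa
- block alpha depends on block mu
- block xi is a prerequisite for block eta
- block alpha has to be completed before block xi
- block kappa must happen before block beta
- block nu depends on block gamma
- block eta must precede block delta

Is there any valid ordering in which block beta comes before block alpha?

Yes

No chain of constraints runs from block alpha to block beta, so block alpha is not required to come first.
That means at least one valid schedule has block beta before block alpha.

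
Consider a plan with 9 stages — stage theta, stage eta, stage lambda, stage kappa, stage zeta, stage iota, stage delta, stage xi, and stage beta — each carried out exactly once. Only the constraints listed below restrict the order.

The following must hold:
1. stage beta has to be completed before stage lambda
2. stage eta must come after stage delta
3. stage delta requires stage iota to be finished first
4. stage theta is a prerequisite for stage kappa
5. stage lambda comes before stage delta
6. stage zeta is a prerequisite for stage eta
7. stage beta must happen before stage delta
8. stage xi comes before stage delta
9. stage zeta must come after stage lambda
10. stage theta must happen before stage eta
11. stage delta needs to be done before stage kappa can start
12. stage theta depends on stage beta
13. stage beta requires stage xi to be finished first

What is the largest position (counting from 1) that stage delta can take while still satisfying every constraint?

7

Following every chain forward from stage delta, the stages that must come later are stage eta, stage kappa — 2 of them.
So at least 2 stages follow stage delta, putting stage delta no later than position 7. That position is achievable by scheduling everything else first.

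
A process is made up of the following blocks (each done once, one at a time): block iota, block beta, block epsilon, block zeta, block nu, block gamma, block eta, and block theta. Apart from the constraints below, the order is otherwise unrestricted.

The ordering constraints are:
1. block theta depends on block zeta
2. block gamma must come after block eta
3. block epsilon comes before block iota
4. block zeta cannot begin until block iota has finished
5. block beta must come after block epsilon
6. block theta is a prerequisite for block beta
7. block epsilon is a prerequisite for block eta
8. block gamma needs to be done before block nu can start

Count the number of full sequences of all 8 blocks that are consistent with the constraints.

Only block epsilon has no prerequisites, so it must go first.
Counting all ways to extend the partial order to a total order gives 35.

35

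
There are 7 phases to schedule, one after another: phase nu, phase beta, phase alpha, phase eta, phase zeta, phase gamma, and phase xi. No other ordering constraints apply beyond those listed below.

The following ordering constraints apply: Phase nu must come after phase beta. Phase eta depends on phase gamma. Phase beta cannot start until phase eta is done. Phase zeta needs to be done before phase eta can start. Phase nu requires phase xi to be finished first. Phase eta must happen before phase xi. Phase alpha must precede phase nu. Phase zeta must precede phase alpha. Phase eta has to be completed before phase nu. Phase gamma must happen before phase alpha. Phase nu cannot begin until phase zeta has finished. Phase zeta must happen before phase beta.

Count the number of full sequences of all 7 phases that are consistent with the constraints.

The phases with no prerequisites are phase zeta, phase gamma; any of them can be placed first.
Enumerating by repeatedly choosing an available phase (one whose prerequisites are all placed) gives 16 distinct complete orderings.

16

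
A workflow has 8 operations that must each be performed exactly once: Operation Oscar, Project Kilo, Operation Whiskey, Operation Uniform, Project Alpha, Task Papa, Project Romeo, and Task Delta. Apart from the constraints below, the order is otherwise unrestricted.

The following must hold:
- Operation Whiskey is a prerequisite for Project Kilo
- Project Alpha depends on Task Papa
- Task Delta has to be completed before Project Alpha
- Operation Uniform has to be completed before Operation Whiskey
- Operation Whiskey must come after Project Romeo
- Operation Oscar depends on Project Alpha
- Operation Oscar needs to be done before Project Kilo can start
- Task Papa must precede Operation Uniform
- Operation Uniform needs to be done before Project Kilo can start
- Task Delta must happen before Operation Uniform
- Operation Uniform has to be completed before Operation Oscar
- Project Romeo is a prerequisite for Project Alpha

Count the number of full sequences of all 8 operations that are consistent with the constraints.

The operations with no prerequisites are Task Papa, Project Romeo, Task Delta; any of them can be placed first.
Counting all ways to extend the partial order to a total order gives 36.

36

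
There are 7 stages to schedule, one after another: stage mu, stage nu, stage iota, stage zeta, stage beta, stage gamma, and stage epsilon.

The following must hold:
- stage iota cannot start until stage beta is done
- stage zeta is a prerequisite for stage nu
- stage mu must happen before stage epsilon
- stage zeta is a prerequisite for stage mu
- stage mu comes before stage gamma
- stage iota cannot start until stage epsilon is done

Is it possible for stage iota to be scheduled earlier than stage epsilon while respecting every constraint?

Following stage epsilon → stage iota, stage epsilon must precede stage iota in every valid ordering.
So no valid ordering can have stage iota before stage epsilon.

No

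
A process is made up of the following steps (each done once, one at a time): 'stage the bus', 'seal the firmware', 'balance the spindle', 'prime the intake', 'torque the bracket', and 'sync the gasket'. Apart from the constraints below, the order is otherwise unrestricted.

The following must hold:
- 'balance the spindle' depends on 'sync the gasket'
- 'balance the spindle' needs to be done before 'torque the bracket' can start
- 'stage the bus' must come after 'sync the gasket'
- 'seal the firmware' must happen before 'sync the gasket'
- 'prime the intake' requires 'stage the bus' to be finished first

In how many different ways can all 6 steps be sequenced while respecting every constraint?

6

Only 'seal the firmware' has no prerequisites, so it must go first.
Enumerating by repeatedly choosing an available step (one whose prerequisites are all placed) gives 6 distinct complete orderings.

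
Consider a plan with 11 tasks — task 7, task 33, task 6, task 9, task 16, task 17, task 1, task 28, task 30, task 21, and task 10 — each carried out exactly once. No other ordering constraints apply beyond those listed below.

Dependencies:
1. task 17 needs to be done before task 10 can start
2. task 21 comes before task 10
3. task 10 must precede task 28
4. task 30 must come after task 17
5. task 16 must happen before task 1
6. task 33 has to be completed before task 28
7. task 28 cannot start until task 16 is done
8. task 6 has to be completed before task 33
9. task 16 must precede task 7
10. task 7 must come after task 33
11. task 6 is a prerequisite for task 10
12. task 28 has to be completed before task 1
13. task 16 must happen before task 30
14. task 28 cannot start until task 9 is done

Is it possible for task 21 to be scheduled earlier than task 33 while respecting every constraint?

Yes

The constraints leave task 21 and task 33 unordered relative to each other; nothing requires task 33 earlier.
So a valid ordering placing task 21 earlier than task 33 exists.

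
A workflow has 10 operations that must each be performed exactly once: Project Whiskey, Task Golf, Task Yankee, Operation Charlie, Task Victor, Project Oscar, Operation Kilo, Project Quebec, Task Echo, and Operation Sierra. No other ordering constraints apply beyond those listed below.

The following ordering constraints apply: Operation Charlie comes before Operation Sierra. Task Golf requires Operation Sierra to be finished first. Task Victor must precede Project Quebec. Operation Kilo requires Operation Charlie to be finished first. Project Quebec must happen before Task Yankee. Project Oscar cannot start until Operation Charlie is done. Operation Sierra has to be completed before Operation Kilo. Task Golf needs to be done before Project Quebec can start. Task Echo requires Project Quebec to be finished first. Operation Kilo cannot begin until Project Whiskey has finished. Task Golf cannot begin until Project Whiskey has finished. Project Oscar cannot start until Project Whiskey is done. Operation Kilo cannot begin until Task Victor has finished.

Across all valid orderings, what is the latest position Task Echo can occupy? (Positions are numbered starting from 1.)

10

No constraint forces any operation after Task Echo, so it can be placed last, in position 10.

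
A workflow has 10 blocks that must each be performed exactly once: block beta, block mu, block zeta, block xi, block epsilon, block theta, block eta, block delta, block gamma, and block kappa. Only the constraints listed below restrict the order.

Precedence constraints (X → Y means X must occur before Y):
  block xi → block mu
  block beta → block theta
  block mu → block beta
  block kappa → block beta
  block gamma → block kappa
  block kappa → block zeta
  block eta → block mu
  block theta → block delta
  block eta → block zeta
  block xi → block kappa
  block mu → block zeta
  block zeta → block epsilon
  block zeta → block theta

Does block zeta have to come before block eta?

There is a chain block eta → block zeta, which puts block eta before block zeta.
So block zeta never precedes block eta.

No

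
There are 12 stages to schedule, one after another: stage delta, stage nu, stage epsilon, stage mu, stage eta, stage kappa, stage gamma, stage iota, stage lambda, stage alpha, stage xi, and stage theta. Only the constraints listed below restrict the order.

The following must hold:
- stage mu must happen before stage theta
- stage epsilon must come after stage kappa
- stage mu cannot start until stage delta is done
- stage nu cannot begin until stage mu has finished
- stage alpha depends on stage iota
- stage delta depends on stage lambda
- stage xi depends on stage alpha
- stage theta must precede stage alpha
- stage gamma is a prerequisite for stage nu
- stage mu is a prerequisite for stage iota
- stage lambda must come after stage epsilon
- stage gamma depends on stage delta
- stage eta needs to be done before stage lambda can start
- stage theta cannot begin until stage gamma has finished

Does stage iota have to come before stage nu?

Stage iota and stage nu are not related by any chain of constraints.
There exist valid orderings with stage nu before stage iota, so stage iota is not required to come first.

No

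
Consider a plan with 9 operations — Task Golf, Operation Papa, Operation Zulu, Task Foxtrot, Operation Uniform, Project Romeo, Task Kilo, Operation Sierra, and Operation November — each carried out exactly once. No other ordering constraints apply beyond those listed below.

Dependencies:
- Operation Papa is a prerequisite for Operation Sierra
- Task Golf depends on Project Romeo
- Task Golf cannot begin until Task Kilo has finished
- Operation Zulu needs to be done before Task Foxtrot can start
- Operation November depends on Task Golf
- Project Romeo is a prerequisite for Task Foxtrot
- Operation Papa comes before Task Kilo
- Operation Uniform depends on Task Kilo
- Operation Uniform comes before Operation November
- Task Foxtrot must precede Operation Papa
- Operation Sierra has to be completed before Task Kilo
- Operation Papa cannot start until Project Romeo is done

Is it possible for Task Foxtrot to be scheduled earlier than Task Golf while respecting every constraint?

Task Foxtrot is actually forced before Task Golf by the constraints, so certainly some valid ordering has Task Foxtrot first.

Yes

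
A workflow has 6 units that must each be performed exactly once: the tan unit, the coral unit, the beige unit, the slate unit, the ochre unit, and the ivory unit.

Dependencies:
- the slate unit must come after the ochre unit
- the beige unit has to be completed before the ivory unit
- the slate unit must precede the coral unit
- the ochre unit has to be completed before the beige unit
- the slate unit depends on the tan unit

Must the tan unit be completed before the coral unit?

There is a constraint chain the tan unit → the slate unit → the coral unit.
That forces the tan unit before the coral unit in every valid schedule.

Yes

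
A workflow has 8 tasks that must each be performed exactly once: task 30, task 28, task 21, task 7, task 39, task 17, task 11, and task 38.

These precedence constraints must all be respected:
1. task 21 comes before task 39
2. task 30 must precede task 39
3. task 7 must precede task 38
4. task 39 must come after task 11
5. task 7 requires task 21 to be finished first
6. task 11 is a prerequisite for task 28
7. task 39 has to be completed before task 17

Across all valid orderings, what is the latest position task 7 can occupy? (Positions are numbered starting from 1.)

7

Following the constraints forward from task 7, its only required successor is task 38.
With 1 mandatory successor out of 8 tasks total, the latest slot for task 7 is 8−1 = 7, and it's reachable by doing all non-successors before task 7.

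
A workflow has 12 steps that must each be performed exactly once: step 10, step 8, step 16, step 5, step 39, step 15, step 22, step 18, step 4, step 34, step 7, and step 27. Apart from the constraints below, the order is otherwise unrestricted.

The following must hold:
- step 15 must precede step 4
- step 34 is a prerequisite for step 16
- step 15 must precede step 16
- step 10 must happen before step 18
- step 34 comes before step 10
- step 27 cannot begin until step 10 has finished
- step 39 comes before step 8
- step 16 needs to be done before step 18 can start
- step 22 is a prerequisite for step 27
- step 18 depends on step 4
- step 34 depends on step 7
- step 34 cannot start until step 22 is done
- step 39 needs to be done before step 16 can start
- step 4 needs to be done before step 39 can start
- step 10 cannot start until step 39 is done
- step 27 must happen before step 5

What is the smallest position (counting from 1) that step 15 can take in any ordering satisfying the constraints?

1

No constraint forces any other step before step 15, so it can be placed first.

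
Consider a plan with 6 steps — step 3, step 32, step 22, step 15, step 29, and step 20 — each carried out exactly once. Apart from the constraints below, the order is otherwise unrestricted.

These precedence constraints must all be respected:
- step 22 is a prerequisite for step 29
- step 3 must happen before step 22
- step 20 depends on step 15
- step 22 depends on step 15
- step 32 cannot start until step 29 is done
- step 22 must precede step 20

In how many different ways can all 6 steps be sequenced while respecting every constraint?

6

2 steps have no prerequisites (step 3, step 15), so any of them could come first.
Enumerating by repeatedly choosing an available step (one whose prerequisites are all placed) gives 6 distinct complete orderings.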